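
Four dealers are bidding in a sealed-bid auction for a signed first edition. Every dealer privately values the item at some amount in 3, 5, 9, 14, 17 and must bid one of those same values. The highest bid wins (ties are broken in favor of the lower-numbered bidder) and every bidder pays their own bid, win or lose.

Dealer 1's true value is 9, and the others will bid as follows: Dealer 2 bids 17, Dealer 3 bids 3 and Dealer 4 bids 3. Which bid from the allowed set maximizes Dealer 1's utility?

3

Bid 3: loses but pays 3, utility -3.
Bid 5: loses but pays 5, utility -5.
Bid 9: loses but pays 9, utility -9.
Bid 14: loses but pays 14, utility -14.
Bid 17: wins, pays 17, utility 9 - 17 = -8.
The best choice is 3 with utility -3.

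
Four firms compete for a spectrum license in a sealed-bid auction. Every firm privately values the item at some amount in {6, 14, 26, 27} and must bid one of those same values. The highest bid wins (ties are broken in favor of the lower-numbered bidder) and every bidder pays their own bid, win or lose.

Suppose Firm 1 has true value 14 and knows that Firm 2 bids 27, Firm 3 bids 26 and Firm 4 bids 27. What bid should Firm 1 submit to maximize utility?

6

Bid 6: loses but pays 6, utility -6.
Bid 14: loses but pays 14, utility -14.
Bid 26: loses but pays 26, utility -26.
Bid 27: wins, pays 27, utility 14 - 27 = -13.
The best choice is 6 with utility -6.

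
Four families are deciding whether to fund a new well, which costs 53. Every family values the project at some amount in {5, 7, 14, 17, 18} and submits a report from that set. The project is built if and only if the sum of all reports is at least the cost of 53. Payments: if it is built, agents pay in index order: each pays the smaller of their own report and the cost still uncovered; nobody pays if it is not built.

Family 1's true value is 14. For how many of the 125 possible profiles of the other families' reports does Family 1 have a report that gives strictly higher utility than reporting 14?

Others report (14, 14, 18): truth gives 0; report 7 gives 7 > 0. Violating.
Others report (14, 17, 17): truth gives 0; report 5 gives 9 > 0. Violating.
Others report (14, 17, 18): truth gives 0; report 5 gives 9 > 0. Violating.
Others report (14, 18, 14): truth gives 0; report 7 gives 7 > 0. Violating.
Others report (5, 5, 5): truth gives 0; no alternative beats it.
Others report (5, 5, 7): truth gives 0; no alternative beats it.
(Checking all 125 profiles: 23 have a profitable deviation, 102 do not.)

23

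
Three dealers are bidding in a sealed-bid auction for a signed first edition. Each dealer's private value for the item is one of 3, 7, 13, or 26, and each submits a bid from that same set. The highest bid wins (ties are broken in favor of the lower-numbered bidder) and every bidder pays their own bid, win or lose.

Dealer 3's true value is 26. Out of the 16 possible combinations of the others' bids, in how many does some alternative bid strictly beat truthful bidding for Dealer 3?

11

Others bid (3, 3): truth gives 0; bid 7 gives 19 > 0. Violating.
Others bid (3, 7): truth gives 0; bid 13 gives 13 > 0. Violating.
Others bid (3, 26): truth gives -26; bid 3 gives -3 > -26. Violating.
Others bid (7, 3): truth gives 0; bid 13 gives 13 > 0. Violating.
Others bid (3, 13): truth gives 0; no alternative beats it.
Others bid (7, 13): truth gives 0; no alternative beats it.
(Checking all 16 profiles: 11 have a profitable deviation, 5 do not.)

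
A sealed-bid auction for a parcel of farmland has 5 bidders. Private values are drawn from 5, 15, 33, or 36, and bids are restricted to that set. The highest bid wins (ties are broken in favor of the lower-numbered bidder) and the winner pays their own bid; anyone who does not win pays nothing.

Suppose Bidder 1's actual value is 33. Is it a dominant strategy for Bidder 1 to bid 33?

No

Consider the case where Bidder 2 bids 5, Bidder 3 bids 5, Bidder 4 bids 5 and Bidder 5 bids 5.
Truthful bid 33: wins, pays 33, utility 33 - 33 = 0.
Bid 5 instead: wins, pays 5, utility 33 - 5 = 28.
Since 28 > 0, bidding 5 is strictly better here, so truthful bidding is not dominant.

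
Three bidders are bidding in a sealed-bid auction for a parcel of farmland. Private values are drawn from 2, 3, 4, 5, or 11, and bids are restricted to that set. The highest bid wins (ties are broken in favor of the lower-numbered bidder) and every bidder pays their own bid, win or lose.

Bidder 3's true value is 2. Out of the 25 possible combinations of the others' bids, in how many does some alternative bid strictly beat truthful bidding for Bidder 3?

Others bid (2, 2): truth gives -2; bid 3 gives -1 > -2. Violating.
Others bid (2, 3): truth gives -2; no alternative beats it.
Others bid (2, 4): truth gives -2; no alternative beats it.
(Checking all 25 profiles: 1 has a profitable deviation, 24 do not.)

1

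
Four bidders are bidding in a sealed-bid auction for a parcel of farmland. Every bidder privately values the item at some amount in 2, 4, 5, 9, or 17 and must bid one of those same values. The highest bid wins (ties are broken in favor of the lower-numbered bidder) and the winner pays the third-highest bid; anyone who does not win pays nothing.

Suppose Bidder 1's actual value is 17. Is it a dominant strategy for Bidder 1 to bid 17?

Yes

Check each profile of the others' bids and compare truth against every alternative bid.
Others bid (2, 2, 17): truth gives 15, best alternative gives 0.
Others bid (2, 17, 2): truth gives 15, best alternative gives 0.
Others bid (17, 2, 2): truth gives 15, best alternative gives 0.
Others bid (2, 4, 17): truth gives 13, best alternative gives 0.
Others bid (2, 17, 4): truth gives 13, best alternative gives 0.
Others bid (4, 2, 17): truth gives 13, best alternative gives 0.
(Remaining 119 profiles checked similarly; truth is weakly best in each.)
In every case the truthful bid is at least as good as any alternative, so it is a dominant strategy.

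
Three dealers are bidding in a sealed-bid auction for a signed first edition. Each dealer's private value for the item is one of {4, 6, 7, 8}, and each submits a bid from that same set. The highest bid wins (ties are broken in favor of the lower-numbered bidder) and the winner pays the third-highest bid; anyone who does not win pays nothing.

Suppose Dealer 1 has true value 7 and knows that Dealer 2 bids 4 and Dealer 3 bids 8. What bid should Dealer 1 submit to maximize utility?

Bid 4: loses, pays 0, utility 0.
Bid 6: loses, pays 0, utility 0.
Bid 7: loses, pays 0, utility 0.
Bid 8: wins, pays 4, utility 7 - 4 = 3.
The best choice is 8 with utility 3.

8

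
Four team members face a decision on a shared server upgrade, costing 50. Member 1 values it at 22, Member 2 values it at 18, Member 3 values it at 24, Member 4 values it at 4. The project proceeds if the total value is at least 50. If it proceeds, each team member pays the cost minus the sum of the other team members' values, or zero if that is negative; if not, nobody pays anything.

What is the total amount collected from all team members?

Total value 68 ≥ cost 50, so it is built.
Member 1: others sum to 46; max(0, 50 - 46) = 4.
Member 2: others sum to 50; max(0, 50 - 50) = 0.
Member 3: others sum to 44; max(0, 50 - 44) = 6.
Member 4: others sum to 64; max(0, 50 - 64) = 0.
Total collected = 4 + 0 + 6 + 0 = 10.

10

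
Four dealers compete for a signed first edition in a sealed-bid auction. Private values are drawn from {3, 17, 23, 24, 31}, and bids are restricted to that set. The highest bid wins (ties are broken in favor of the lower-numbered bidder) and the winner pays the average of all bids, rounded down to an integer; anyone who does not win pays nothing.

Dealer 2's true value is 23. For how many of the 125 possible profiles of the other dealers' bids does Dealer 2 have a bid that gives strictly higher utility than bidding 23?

Others bid (3, 3, 3): truth gives 15; bid 17 gives 17 > 15. Violating.
Others bid (3, 3, 17): truth gives 12; bid 17 gives 13 > 12. Violating.
Others bid (3, 3, 24): truth gives 0; bid 24 gives 10 > 0. Violating.
Others bid (3, 3, 31): truth gives 0; bid 31 gives 6 > 0. Violating.
Others bid (3, 3, 23): truth gives 10; no alternative beats it.
Others bid (3, 17, 23): truth gives 7; no alternative beats it.
(Checking all 125 profiles: 52 have a profitable deviation, 73 do not.)

52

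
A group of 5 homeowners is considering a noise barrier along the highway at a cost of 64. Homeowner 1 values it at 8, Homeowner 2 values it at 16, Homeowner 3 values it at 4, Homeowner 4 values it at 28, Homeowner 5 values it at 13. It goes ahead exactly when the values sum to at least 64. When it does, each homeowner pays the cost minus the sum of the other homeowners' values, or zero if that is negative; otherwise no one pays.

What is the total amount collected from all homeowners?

Total value 69 ≥ cost 64, so it is built.
Homeowner 1: others sum to 61; max(0, 64 - 61) = 3.
Homeowner 2: others sum to 53; max(0, 64 - 53) = 11.
Homeowner 3: others sum to 65; max(0, 64 - 65) = 0.
Homeowner 4: others sum to 41; max(0, 64 - 41) = 23.
Homeowner 5: others sum to 56; max(0, 64 - 56) = 8.
Total collected = 3 + 11 + 0 + 23 + 8 = 45.

45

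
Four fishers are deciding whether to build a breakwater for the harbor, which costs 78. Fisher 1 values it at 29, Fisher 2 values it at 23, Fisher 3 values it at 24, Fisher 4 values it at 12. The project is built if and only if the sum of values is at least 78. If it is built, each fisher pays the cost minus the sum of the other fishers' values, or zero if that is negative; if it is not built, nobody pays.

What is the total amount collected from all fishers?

Total value 88 ≥ cost 78, so it is built.
Fisher 1: others sum to 59; max(0, 78 - 59) = 19.
Fisher 2: others sum to 65; max(0, 78 - 65) = 13.
Fisher 3: others sum to 64; max(0, 78 - 64) = 14.
Fisher 4: others sum to 76; max(0, 78 - 76) = 2.
Total collected = 19 + 13 + 14 + 2 = 48.

48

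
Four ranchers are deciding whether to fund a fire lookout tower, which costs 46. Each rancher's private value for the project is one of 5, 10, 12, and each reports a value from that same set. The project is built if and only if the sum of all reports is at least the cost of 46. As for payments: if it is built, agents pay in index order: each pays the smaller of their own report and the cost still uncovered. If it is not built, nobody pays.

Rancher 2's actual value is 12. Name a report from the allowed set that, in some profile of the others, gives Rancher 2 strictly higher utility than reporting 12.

10

Suppose Rancher 1 reports 12, Rancher 3 reports 12 and Rancher 4 reports 12.
Report 12: project built, pays 12, utility 12 - 12 = 0.
Report 10: project built, pays 10, utility 12 - 10 = 2.
So reporting 10 beats truth here (2 > 0).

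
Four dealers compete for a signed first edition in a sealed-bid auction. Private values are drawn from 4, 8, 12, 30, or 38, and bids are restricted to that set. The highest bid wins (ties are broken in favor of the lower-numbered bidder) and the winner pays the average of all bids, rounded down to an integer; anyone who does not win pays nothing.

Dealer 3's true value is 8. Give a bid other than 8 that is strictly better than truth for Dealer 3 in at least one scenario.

Suppose Dealer 1 bids 4, Dealer 2 bids 8 and Dealer 4 bids 4.
Bid 8: loses, pays 0, utility 0.
Bid 12: wins, pays 7, utility 8 - 7 = 1.
So bidding 12 beats truth here (1 > 0).

12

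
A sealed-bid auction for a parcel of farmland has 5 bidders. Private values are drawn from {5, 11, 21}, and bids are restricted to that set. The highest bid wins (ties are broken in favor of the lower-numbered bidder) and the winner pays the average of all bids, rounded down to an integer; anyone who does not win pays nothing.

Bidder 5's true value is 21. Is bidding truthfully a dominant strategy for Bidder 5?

No

Consider the case where Bidder 1 bids 5, Bidder 2 bids 5, Bidder 3 bids 5 and Bidder 4 bids 5.
Truthful bid 21: wins, pays 8, utility 21 - 8 = 13.
Bid 11 instead: wins, pays 6, utility 21 - 6 = 15.
Since 15 > 13, bidding 11 is strictly better here, so truthful bidding is not dominant.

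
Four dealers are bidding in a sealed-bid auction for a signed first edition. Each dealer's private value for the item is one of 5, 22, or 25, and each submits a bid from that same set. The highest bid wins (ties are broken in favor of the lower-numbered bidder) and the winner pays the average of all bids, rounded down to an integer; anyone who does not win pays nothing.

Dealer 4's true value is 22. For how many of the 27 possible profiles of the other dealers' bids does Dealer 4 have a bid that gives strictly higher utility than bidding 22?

6

Others bid (5, 5, 22): truth gives 0; bid 25 gives 8 > 0. Violating.
Others bid (5, 22, 5): truth gives 0; bid 25 gives 8 > 0. Violating.
Others bid (5, 22, 22): truth gives 0; bid 25 gives 4 > 0. Violating.
Others bid (22, 5, 5): truth gives 0; bid 25 gives 8 > 0. Violating.
Others bid (5, 5, 5): truth gives 13; no alternative beats it.
Others bid (5, 5, 25): truth gives 0; no alternative beats it.
(Checking all 27 profiles: 6 have a profitable deviation, 21 do not.)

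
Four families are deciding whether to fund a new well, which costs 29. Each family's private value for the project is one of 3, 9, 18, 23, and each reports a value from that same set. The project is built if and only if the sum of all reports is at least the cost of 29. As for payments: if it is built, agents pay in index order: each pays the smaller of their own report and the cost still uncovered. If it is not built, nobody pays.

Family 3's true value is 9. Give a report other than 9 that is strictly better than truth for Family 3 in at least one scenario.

Suppose Family 1 reports 3, Family 2 reports 3 and Family 4 reports 23.
Report 9: project built, pays 9, utility 9 - 9 = 0.
Report 3: project built, pays 3, utility 9 - 3 = 6.
So reporting 3 beats truth here (6 > 0).

3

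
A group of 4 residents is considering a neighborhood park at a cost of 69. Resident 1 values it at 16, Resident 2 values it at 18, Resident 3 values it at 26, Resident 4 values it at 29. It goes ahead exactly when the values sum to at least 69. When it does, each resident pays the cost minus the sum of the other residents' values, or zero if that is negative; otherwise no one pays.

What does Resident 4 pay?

9

Total value 89 ≥ cost 69, so the project is built.
The other residents' values sum to 60.
Cost minus that sum is 69 - 60 = 9.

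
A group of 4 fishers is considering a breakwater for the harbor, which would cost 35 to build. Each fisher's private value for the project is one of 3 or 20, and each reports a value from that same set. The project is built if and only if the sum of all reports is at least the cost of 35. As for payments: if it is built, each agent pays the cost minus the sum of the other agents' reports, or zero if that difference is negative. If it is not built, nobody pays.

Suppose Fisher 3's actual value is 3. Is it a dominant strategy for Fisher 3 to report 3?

Check each profile of the others' reports and compare truth against every alternative report.
Others report (3, 3, 20): truth gives 0, best alternative gives -6.
Others report (3, 20, 3): truth gives 0, best alternative gives -6.
Others report (20, 3, 3): truth gives 0, best alternative gives -6.
Others report (3, 20, 20): truth gives 3, best alternative gives 3.
Others report (20, 3, 20): truth gives 3, best alternative gives 3.
Others report (20, 20, 3): truth gives 3, best alternative gives 3.
(Remaining 2 profiles checked similarly; truth is weakly best in each.)
In every case the truthful report is at least as good as any alternative, so it is a dominant strategy.

Yes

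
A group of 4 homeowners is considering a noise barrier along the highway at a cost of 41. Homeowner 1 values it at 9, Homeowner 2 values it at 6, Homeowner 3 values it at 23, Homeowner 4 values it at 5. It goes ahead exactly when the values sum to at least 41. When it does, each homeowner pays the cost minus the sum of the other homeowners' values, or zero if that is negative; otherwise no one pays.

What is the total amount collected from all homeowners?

35

Total value 43 ≥ cost 41, so it is built.
Homeowner 1: others sum to 34; max(0, 41 - 34) = 7.
Homeowner 2: others sum to 37; max(0, 41 - 37) = 4.
Homeowner 3: others sum to 20; max(0, 41 - 20) = 21.
Homeowner 4: others sum to 38; max(0, 41 - 38) = 3.
Total collected = 7 + 4 + 21 + 3 = 35.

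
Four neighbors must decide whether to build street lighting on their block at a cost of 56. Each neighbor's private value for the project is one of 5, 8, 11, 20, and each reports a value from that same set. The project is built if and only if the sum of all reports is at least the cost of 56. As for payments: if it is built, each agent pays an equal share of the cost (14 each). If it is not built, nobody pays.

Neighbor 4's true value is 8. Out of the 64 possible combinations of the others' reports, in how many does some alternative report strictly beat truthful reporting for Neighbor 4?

3

Others report (8, 20, 20): truth gives -6; report 5 gives 0 > -6. Violating.
Others report (20, 8, 20): truth gives -6; report 5 gives 0 > -6. Violating.
Others report (20, 20, 8): truth gives -6; report 5 gives 0 > -6. Violating.
Others report (5, 5, 5): truth gives 0; no alternative beats it.
Others report (5, 5, 8): truth gives 0; no alternative beats it.
(Checking all 64 profiles: 3 have a profitable deviation, 61 do not.)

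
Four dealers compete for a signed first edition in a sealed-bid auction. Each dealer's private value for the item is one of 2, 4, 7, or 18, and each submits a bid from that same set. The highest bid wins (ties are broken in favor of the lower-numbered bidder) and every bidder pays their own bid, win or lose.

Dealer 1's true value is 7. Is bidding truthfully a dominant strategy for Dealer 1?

No

Consider the case where Dealer 2 bids 2, Dealer 3 bids 2 and Dealer 4 bids 2.
Truthful bid 7: wins, pays 7, utility 7 - 7 = 0.
Bid 2 instead: wins, pays 2, utility 7 - 2 = 5.
Since 5 > 0, bidding 2 is strictly better here, so truthful bidding is not dominant.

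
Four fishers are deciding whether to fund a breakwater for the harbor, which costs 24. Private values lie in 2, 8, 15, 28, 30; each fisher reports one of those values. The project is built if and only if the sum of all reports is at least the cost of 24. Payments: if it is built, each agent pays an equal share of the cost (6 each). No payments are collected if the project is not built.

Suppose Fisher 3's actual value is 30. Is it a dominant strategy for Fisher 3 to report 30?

Check each profile of the others' reports and compare truth against every alternative report.
Others report (2, 2, 2): truth gives 24, best alternative gives 24.
Others report (2, 2, 8): truth gives 24, best alternative gives 24.
Others report (2, 2, 15): truth gives 24, best alternative gives 24.
Others report (2, 2, 28): truth gives 24, best alternative gives 24.
Others report (2, 2, 30): truth gives 24, best alternative gives 24.
Others report (2, 8, 2): truth gives 24, best alternative gives 24.
(Remaining 119 profiles checked similarly; truth is weakly best in each.)
In every case the truthful report is at least as good as any alternative, so it is a dominant strategy.

Yes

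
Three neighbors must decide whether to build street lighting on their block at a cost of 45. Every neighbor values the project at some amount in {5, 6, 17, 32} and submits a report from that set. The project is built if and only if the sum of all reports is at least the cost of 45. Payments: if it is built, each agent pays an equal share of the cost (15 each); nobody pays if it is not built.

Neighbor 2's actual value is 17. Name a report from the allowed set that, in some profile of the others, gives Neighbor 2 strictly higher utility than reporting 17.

32

Suppose Neighbor 1 reports 5 and Neighbor 3 reports 17.
Report 17: project not built, utility 0.
Report 32: project built, pays 15, utility 17 - 15 = 2.
So reporting 32 beats truth here (2 > 0).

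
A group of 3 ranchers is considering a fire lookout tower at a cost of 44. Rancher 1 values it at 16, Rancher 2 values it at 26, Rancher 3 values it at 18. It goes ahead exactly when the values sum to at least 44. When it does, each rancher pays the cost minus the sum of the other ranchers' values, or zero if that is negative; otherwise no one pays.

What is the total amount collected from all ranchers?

12

Total value 60 ≥ cost 44, so it is built.
Rancher 1: others sum to 44; max(0, 44 - 44) = 0.
Rancher 2: others sum to 34; max(0, 44 - 34) = 10.
Rancher 3: others sum to 42; max(0, 44 - 42) = 2.
Total collected = 0 + 10 + 2 = 12.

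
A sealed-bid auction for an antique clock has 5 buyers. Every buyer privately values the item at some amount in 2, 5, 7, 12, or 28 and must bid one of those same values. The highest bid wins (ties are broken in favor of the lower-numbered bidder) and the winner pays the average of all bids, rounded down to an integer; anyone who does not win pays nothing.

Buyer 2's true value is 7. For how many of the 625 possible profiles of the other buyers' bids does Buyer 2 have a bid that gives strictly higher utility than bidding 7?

Others bid (2, 2, 2, 2): truth gives 4; bid 5 gives 5 > 4. Violating.
Others bid (2, 2, 2, 12): truth gives 0; bid 12 gives 1 > 0. Violating.
Others bid (2, 2, 5, 5): truth gives 3; bid 5 gives 4 > 3. Violating.
Others bid (2, 2, 5, 12): truth gives 0; bid 12 gives 1 > 0. Violating.
Others bid (2, 2, 2, 5): truth gives 4; no alternative beats it.
Others bid (2, 2, 2, 7): truth gives 3; no alternative beats it.
(Checking all 625 profiles: 33 have a profitable deviation, 592 do not.)

33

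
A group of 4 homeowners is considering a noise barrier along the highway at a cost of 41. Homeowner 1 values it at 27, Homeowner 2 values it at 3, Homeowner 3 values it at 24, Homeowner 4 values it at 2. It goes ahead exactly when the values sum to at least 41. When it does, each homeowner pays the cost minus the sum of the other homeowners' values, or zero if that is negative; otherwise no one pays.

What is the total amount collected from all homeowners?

21

Total value 56 ≥ cost 41, so it is built.
Homeowner 1: others sum to 29; max(0, 41 - 29) = 12.
Homeowner 2: others sum to 53; max(0, 41 - 53) = 0.
Homeowner 3: others sum to 32; max(0, 41 - 32) = 9.
Homeowner 4: others sum to 54; max(0, 41 - 54) = 0.
Total collected = 12 + 0 + 9 + 0 = 21.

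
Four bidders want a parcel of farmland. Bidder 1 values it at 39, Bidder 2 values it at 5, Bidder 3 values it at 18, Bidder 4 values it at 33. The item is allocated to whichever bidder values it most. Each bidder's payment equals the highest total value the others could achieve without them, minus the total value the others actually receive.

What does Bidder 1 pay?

Bidder 1 has the highest value and receives the item.
Without Bidder 1, the item would go to the next-highest value, 33, so the others could achieve 33.
With Bidder 1 present and winning, the others receive nothing, so their total is 0.
Payment = 33 - 0 = 33.

33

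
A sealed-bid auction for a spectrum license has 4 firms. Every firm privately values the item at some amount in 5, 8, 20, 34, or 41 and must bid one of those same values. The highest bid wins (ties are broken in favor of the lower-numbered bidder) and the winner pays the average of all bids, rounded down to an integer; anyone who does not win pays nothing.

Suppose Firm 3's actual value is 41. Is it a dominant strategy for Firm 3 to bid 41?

No

Consider the case where Firm 1 bids 5, Firm 2 bids 5 and Firm 4 bids 5.
Truthful bid 41: wins, pays 14, utility 41 - 14 = 27.
Bid 8 instead: wins, pays 5, utility 41 - 5 = 36.
Since 36 > 27, bidding 8 is strictly better here, so truthful bidding is not dominant.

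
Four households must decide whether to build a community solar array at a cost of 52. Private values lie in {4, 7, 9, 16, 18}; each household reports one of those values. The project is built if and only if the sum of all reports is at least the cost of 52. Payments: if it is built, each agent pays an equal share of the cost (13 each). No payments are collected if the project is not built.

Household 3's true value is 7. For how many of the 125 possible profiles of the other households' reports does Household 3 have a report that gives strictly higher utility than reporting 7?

Others report (9, 18, 18): truth gives -6; report 4 gives 0 > -6. Violating.
Others report (18, 9, 18): truth gives -6; report 4 gives 0 > -6. Violating.
Others report (18, 18, 9): truth gives -6; report 4 gives 0 > -6. Violating.
Others report (4, 4, 4): truth gives 0; no alternative beats it.
Others report (4, 4, 7): truth gives 0; no alternative beats it.
(Checking all 125 profiles: 3 have a profitable deviation, 122 do not.)

3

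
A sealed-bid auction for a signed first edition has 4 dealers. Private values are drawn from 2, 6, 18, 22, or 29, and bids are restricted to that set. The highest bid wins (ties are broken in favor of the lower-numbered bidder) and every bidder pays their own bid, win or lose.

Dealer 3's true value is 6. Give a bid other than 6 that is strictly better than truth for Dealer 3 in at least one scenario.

Suppose Dealer 1 bids 2, Dealer 2 bids 2 and Dealer 4 bids 18.
Bid 6: loses but pays 6, utility -6.
Bid 2: loses but pays 2, utility -2.
So bidding 2 beats truth here (-2 > -6).

2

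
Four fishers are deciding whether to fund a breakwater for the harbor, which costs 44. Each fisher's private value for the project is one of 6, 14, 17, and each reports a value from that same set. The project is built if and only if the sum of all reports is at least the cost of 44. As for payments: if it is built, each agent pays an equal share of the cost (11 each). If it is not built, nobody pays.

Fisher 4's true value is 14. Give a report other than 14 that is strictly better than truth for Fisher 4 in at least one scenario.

Suppose Fisher 1 reports 6, Fisher 2 reports 6 and Fisher 3 reports 17.
Report 14: project not built, utility 0.
Report 17: project built, pays 11, utility 14 - 11 = 3.
So reporting 17 beats truth here (3 > 0).

17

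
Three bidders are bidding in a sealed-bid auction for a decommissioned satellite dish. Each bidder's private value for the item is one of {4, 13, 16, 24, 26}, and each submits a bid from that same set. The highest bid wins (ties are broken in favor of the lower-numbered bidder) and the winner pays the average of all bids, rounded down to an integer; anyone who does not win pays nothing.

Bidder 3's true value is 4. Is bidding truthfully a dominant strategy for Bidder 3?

Check each profile of the others' bids and compare truth against every alternative bid.
Others bid (4, 4): truth gives 0, best alternative gives -3.
Others bid (4, 13): truth gives 0, best alternative gives 0.
Others bid (4, 16): truth gives 0, best alternative gives 0.
Others bid (4, 24): truth gives 0, best alternative gives 0.
Others bid (4, 26): truth gives 0, best alternative gives 0.
Others bid (13, 4): truth gives 0, best alternative gives 0.
(Remaining 19 profiles checked similarly; truth is weakly best in each.)
In every case the truthful bid is at least as good as any alternative, so it is a dominant strategy.

Yes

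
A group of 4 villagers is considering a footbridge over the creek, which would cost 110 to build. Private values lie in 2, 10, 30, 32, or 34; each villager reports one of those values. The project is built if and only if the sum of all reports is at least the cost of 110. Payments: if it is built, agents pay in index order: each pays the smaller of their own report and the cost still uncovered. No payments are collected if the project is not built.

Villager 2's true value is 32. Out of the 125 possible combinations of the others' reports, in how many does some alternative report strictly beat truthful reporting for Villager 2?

Others report (30, 30, 30): truth gives 0; report 30 gives 2 > 0. Violating.
Others report (30, 30, 32): truth gives 0; report 30 gives 2 > 0. Violating.
Others report (30, 30, 34): truth gives 0; report 30 gives 2 > 0. Violating.
Others report (30, 32, 30): truth gives 0; report 30 gives 2 > 0. Violating.
Others report (2, 2, 2): truth gives 0; no alternative beats it.
Others report (2, 2, 10): truth gives 0; no alternative beats it.
(Checking all 125 profiles: 27 have a profitable deviation, 98 do not.)

27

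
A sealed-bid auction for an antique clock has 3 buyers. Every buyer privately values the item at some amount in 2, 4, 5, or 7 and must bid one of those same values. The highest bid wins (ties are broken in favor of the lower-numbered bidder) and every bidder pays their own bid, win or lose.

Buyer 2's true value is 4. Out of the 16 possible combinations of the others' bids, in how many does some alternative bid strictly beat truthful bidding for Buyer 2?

Others bid (2, 5): truth gives -4; bid 5 gives -1 > -4. Violating.
Others bid (2, 7): truth gives -4; bid 2 gives -2 > -4. Violating.
Others bid (4, 2): truth gives -4; bid 5 gives -1 > -4. Violating.
Others bid (4, 4): truth gives -4; bid 5 gives -1 > -4. Violating.
Others bid (2, 2): truth gives 0; no alternative beats it.
Others bid (2, 4): truth gives 0; no alternative beats it.
(Checking all 16 profiles: 14 have a profitable deviation, 2 do not.)

14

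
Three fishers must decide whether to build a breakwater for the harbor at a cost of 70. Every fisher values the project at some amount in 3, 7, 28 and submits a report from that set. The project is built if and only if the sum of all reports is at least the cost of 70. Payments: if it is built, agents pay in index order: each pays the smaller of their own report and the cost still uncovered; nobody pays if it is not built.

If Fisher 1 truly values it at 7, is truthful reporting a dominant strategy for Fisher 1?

Check each profile of the others' reports and compare truth against every alternative report.
Others report (3, 3): truth gives 0, best alternative gives 0.
Others report (3, 7): truth gives 0, best alternative gives 0.
Others report (3, 28): truth gives 0, best alternative gives 0.
Others report (7, 3): truth gives 0, best alternative gives 0.
Others report (7, 7): truth gives 0, best alternative gives 0.
Others report (7, 28): truth gives 0, best alternative gives 0.
(Remaining 3 profiles checked similarly; truth is weakly best in each.)
In every case the truthful report is at least as good as any alternative, so it is a dominant strategy.

Yes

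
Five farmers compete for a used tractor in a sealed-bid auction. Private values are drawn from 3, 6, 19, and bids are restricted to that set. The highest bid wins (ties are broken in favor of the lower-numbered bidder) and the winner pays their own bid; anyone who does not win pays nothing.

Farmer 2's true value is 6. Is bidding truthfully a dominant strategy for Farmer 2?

Yes

Check each profile of the others' bids and compare truth against every alternative bid.
Others bid (3, 3, 3, 3): truth gives 0, best alternative gives 0.
Others bid (3, 3, 3, 6): truth gives 0, best alternative gives 0.
Others bid (3, 3, 3, 19): truth gives 0, best alternative gives 0.
Others bid (3, 3, 6, 3): truth gives 0, best alternative gives 0.
Others bid (3, 3, 6, 6): truth gives 0, best alternative gives 0.
Others bid (3, 3, 6, 19): truth gives 0, best alternative gives 0.
(Remaining 75 profiles checked similarly; truth is weakly best in each.)
In every case the truthful bid is at least as good as any alternative, so it is a dominant strategy.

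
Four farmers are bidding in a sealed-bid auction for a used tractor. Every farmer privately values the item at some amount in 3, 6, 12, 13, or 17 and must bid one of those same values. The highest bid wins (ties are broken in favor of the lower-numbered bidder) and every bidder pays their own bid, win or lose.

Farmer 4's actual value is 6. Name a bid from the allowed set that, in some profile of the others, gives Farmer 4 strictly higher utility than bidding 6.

3

Suppose Farmer 1 bids 3, Farmer 2 bids 3 and Farmer 3 bids 6.
Bid 6: loses but pays 6, utility -6.
Bid 3: loses but pays 3, utility -3.
So bidding 3 beats truth here (-3 > -6).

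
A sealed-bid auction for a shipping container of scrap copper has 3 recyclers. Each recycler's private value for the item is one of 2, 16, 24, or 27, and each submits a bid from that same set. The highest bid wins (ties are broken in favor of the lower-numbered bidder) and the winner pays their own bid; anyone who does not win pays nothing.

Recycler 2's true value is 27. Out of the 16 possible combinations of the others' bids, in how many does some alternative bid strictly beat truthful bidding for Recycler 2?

6

Others bid (2, 2): truth gives 0; bid 16 gives 11 > 0. Violating.
Others bid (2, 16): truth gives 0; bid 16 gives 11 > 0. Violating.
Others bid (2, 24): truth gives 0; bid 24 gives 3 > 0. Violating.
Others bid (16, 2): truth gives 0; bid 24 gives 3 > 0. Violating.
Others bid (2, 27): truth gives 0; no alternative beats it.
Others bid (16, 27): truth gives 0; no alternative beats it.
(Checking all 16 profiles: 6 have a profitable deviation, 10 do not.)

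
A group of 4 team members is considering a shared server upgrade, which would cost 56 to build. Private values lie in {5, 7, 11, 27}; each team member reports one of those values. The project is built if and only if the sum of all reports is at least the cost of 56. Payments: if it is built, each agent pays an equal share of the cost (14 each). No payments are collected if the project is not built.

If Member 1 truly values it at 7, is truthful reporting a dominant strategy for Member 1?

Consider the case where Member 2 reports 11, Member 3 reports 11 and Member 4 reports 27.
Truthful report 7: project built, pays 14, utility 7 - 14 = -7.
Report 5 instead: project not built, utility 0.
Since 0 > -7, reporting 5 is strictly better here, so truthful reporting is not dominant.

No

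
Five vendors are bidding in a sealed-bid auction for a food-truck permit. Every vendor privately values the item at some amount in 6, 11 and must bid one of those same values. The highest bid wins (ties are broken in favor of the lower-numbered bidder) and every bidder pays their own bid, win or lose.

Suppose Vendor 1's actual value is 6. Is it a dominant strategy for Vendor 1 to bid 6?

Consider the case where Vendor 2 bids 6, Vendor 3 bids 6, Vendor 4 bids 6 and Vendor 5 bids 11.
Truthful bid 6: loses but pays 6, utility -6.
Bid 11 instead: wins, pays 11, utility 6 - 11 = -5.
Since -5 > -6, bidding 11 is strictly better here, so truthful bidding is not dominant.

No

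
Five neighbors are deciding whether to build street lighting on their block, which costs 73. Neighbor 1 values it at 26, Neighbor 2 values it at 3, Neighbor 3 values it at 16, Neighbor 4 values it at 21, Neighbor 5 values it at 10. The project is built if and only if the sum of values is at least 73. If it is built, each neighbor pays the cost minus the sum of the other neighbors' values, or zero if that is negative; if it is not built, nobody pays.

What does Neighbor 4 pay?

Total value 76 ≥ cost 73, so the project is built.
The other neighbors' values sum to 55.
Cost minus that sum is 73 - 55 = 18.

18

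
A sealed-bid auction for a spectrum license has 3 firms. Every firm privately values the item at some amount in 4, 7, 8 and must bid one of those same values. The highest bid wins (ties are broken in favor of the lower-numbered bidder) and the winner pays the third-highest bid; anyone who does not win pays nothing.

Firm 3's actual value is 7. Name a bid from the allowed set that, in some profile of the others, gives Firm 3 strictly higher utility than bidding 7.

Suppose Firm 1 bids 4 and Firm 2 bids 7.
Bid 7: loses, pays 0, utility 0.
Bid 8: wins, pays 4, utility 7 - 4 = 3.
So bidding 8 beats truth here (3 > 0).

8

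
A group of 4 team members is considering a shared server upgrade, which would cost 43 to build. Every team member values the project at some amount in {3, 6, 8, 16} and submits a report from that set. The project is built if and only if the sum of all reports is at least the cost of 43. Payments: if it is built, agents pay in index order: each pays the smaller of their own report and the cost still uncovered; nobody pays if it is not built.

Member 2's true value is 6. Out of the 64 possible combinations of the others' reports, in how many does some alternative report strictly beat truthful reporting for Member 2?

Others report (8, 16, 16): truth gives 0; report 3 gives 3 > 0. Violating.
Others report (16, 8, 16): truth gives 0; report 3 gives 3 > 0. Violating.
Others report (16, 16, 8): truth gives 0; report 3 gives 3 > 0. Violating.
Others report (16, 16, 16): truth gives 0; report 3 gives 3 > 0. Violating.
Others report (3, 3, 3): truth gives 0; no alternative beats it.
Others report (3, 3, 6): truth gives 0; no alternative beats it.
(Checking all 64 profiles: 4 have a profitable deviation, 60 do not.)

4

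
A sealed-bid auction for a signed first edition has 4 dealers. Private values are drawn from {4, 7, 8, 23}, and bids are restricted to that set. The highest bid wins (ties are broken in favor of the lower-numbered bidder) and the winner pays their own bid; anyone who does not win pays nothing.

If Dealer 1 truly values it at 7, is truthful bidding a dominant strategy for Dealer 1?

No

Consider the case where Dealer 2 bids 4, Dealer 3 bids 4 and Dealer 4 bids 4.
Truthful bid 7: wins, pays 7, utility 7 - 7 = 0.
Bid 4 instead: wins, pays 4, utility 7 - 4 = 3.
Since 3 > 0, bidding 4 is strictly better here, so truthful bidding is not dominant.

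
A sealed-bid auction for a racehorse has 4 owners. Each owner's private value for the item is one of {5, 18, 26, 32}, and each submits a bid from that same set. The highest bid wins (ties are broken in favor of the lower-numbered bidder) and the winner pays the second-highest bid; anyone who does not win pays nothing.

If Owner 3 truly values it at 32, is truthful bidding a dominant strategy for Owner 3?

Yes

Check each profile of the others' bids and compare truth against every alternative bid.
Others bid (5, 26, 5): truth gives 6, best alternative gives 0.
Others bid (5, 26, 18): truth gives 6, best alternative gives 0.
Others bid (5, 26, 26): truth gives 6, best alternative gives 0.
Others bid (18, 26, 5): truth gives 6, best alternative gives 0.
Others bid (18, 26, 18): truth gives 6, best alternative gives 0.
Others bid (18, 26, 26): truth gives 6, best alternative gives 0.
(Remaining 58 profiles checked similarly; truth is weakly best in each.)
In every case the truthful bid is at least as good as any alternative, so it is a dominant strategy.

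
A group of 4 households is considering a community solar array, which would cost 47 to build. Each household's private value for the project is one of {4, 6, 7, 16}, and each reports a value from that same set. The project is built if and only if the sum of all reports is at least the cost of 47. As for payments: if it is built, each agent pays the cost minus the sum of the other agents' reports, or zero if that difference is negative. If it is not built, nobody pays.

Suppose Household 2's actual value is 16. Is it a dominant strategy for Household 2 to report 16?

Check each profile of the others' reports and compare truth against every alternative report.
Others report (7, 16, 16): truth gives 8, best alternative gives 0.
Others report (16, 7, 16): truth gives 8, best alternative gives 0.
Others report (16, 16, 7): truth gives 8, best alternative gives 0.
Others report (6, 16, 16): truth gives 7, best alternative gives 0.
Others report (16, 6, 16): truth gives 7, best alternative gives 0.
Others report (16, 16, 6): truth gives 7, best alternative gives 0.
(Remaining 58 profiles checked similarly; truth is weakly best in each.)
In every case the truthful report is at least as good as any alternative, so it is a dominant strategy.

Yes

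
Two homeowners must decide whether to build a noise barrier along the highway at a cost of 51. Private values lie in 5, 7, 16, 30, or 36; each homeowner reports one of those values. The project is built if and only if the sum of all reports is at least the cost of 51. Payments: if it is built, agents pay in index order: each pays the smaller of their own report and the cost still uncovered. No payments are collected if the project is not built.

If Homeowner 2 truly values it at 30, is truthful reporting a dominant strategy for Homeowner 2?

Check each profile of the others' reports and compare truth against every alternative report.
Others report (36): truth gives 15, best alternative gives 15.
Others report (30): truth gives 9, best alternative gives 9.
Others report (5): truth gives 0, best alternative gives 0.
Others report (7): truth gives 0, best alternative gives 0.
Others report (16): truth gives 0, best alternative gives 0.
In every case the truthful report is at least as good as any alternative, so it is a dominant strategy.

Yes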